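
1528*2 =3056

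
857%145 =132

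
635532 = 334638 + 300894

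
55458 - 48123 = 7335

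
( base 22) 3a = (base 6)204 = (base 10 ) 76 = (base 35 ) 26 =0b1001100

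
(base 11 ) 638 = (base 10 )767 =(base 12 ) 53b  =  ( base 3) 1001102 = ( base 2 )1011111111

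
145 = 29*5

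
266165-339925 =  - 73760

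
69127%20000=9127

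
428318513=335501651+92816862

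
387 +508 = 895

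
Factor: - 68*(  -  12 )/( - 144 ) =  - 17/3 = - 3^( - 1)*17^1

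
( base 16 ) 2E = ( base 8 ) 56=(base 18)2a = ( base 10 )46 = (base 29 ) 1h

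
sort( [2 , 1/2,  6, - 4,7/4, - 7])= [-7,  -  4, 1/2,  7/4, 2, 6 ]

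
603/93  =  201/31 = 6.48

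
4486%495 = 31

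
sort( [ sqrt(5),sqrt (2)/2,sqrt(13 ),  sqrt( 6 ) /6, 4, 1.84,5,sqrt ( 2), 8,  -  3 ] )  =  [ - 3,sqrt( 6 )/6,sqrt( 2)/2, sqrt ( 2 ),  1.84,sqrt(5 ), sqrt(13),4, 5,8] 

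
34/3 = 11+ 1/3 = 11.33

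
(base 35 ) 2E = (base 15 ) 59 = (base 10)84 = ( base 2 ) 1010100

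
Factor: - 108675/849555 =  - 115/899 = -  5^1* 23^1*29^( - 1)*31^( - 1 )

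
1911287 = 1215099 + 696188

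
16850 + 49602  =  66452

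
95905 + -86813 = 9092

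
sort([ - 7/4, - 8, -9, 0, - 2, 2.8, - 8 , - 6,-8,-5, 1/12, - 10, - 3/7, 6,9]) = [ - 10,-9,-8,-8, - 8  , - 6, - 5,-2, - 7/4, - 3/7,0,1/12,2.8,6,9 ] 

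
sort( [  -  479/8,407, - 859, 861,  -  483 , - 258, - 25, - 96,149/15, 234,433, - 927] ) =[-927, -859, -483, - 258, - 96,- 479/8, - 25,149/15, 234 , 407, 433,  861] 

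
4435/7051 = 4435/7051 = 0.63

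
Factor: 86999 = 11^2 * 719^1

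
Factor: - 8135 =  - 5^1*1627^1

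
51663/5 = 51663/5 = 10332.60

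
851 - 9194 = - 8343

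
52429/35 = 1497 + 34/35 = 1497.97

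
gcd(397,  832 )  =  1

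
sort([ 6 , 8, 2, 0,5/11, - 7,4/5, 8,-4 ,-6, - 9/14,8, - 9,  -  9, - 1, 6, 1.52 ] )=[ - 9, - 9,-7, - 6, - 4,- 1, - 9/14,0,5/11, 4/5, 1.52, 2,6  ,  6,8,8, 8]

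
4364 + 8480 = 12844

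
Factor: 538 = 2^1*269^1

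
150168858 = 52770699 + 97398159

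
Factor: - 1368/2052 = -2/3 = - 2^1*3^ (  -  1) 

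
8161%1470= 811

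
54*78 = 4212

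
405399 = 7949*51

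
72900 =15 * 4860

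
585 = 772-187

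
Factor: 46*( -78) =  - 2^2*3^1*13^1*23^1 = -  3588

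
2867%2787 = 80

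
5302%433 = 106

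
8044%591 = 361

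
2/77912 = 1/38956  =  0.00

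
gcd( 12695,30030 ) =5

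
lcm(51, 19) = 969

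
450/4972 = 225/2486 = 0.09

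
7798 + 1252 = 9050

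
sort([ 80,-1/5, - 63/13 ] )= [  -  63/13,-1/5, 80 ] 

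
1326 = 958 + 368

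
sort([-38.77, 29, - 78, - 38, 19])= [- 78, - 38.77, - 38, 19,29]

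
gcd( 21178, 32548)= 2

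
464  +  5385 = 5849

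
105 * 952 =99960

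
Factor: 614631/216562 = 2^( - 1)*3^1*139^( - 1)*263^1= 789/278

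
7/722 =7/722 = 0.01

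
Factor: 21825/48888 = 25/56 = 2^( - 3) * 5^2*7^(-1) 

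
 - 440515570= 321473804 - 761989374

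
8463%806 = 403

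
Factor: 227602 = 2^1*31^1*3671^1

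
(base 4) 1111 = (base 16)55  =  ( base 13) 67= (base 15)5a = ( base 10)85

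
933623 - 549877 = 383746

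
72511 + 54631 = 127142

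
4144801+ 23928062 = 28072863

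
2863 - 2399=464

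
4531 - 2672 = 1859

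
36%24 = 12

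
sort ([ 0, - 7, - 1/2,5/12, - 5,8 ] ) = [ - 7, - 5,  -  1/2, 0,5/12,  8 ]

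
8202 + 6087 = 14289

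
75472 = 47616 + 27856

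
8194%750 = 694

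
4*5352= 21408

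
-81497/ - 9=9055 +2/9 = 9055.22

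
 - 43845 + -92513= -136358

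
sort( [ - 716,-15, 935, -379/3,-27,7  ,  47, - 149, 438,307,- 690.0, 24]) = [ - 716, -690.0, - 149, - 379/3,  -  27, - 15, 7, 24, 47, 307, 438, 935]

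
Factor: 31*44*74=2^3*11^1 * 31^1*37^1 = 100936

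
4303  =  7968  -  3665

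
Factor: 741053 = 741053^1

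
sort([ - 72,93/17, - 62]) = [ - 72, - 62, 93/17 ] 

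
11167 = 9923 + 1244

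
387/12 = 32 + 1/4=32.25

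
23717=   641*37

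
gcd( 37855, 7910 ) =565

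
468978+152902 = 621880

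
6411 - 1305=5106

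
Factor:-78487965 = -3^2*5^1*53^1*32909^1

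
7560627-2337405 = 5223222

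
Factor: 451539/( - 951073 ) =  - 3^2*11^1 * 23^( - 1)*4561^1*41351^( - 1)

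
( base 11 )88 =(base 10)96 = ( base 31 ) 33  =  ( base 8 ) 140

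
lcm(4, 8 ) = 8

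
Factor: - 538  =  -2^1* 269^1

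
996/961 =1 + 35/961 =1.04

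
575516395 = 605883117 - 30366722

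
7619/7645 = 7619/7645 = 1.00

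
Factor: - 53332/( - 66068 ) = 67^1*83^(  -  1) = 67/83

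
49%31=18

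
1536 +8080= 9616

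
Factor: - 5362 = - 2^1*7^1*383^1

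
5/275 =1/55= 0.02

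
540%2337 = 540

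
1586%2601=1586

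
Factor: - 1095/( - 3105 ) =73/207 = 3^( - 2)* 23^ ( - 1)*73^1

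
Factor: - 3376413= -3^2*375157^1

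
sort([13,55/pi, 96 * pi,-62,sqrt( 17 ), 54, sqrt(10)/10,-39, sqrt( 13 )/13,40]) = [ - 62,- 39,sqrt( 13 ) /13,sqrt(10)/10,sqrt( 17) , 13,55/pi , 40,54,96*pi]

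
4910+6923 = 11833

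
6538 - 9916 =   -  3378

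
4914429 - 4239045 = 675384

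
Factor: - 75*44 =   -  2^2*3^1*5^2*11^1 = - 3300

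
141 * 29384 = 4143144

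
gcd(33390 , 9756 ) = 18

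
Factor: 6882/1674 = 3^( - 2)*37^1 = 37/9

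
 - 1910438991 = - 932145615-978293376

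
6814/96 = 70 + 47/48 = 70.98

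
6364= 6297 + 67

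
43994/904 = 48 + 301/452=48.67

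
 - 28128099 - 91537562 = - 119665661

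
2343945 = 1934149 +409796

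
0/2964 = 0= 0.00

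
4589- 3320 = 1269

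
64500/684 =5375/57 = 94.30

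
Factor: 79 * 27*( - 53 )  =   - 3^3*53^1*79^1 = - 113049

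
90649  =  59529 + 31120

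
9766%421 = 83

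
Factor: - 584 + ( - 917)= - 1501 =- 19^1 *79^1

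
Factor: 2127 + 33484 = 149^1*239^1 =35611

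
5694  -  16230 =-10536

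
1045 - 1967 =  - 922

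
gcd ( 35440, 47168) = 16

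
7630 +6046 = 13676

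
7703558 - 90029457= -82325899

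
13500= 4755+8745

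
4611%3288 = 1323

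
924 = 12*77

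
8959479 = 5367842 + 3591637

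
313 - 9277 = -8964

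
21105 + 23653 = 44758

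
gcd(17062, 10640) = 38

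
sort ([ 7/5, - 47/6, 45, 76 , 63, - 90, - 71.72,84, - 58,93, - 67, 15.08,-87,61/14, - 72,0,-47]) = [-90, - 87, - 72, -71.72, - 67,-58, - 47, -47/6, 0, 7/5,61/14,15.08 , 45, 63,  76 , 84, 93]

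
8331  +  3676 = 12007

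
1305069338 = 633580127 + 671489211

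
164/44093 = 164/44093 = 0.00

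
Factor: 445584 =2^4*3^1*9283^1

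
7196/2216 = 1799/554 = 3.25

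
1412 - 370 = 1042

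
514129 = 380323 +133806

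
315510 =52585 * 6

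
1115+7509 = 8624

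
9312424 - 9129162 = 183262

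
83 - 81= 2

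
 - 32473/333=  - 32473/333 = - 97.52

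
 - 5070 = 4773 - 9843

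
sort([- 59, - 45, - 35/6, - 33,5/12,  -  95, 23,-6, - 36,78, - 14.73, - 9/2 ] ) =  [ - 95, -59, - 45, - 36, - 33, - 14.73, - 6, - 35/6, - 9/2, 5/12,23, 78]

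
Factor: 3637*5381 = 3637^1*5381^1 = 19570697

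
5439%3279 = 2160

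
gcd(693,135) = 9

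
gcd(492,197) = 1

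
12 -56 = -44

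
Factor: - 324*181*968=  - 2^5*3^4*11^2* 181^1 = - 56767392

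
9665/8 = 1208 + 1/8 =1208.12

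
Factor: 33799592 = 2^3 *83^1*109^1*467^1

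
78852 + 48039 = 126891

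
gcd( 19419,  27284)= 1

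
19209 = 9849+9360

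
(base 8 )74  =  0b111100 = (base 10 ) 60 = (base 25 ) 2A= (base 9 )66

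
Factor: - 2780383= - 167^1*16649^1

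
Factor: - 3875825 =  - 5^2 * 229^1 * 677^1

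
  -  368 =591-959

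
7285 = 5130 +2155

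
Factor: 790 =2^1 * 5^1*79^1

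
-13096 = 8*( - 1637 )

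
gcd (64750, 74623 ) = 1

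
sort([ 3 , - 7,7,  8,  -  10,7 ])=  [ - 10,-7,3,7,7, 8 ] 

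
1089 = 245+844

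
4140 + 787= 4927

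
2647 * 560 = 1482320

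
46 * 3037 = 139702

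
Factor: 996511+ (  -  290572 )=705939 = 3^1*13^1*23^1*787^1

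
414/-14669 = -414/14669= - 0.03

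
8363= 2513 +5850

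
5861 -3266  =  2595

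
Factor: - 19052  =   - 2^2*11^1*433^1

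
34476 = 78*442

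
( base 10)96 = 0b1100000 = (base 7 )165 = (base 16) 60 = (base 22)48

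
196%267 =196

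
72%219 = 72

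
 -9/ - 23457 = 3/7819= 0.00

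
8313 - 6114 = 2199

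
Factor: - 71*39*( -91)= 3^1*7^1*  13^2 * 71^1  =  251979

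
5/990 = 1/198   =  0.01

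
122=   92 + 30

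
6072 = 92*66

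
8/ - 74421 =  - 1  +  74413/74421 = - 0.00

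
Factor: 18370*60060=2^3*3^1*5^2*7^1*11^2*13^1 * 167^1  =  1103302200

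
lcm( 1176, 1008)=7056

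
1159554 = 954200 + 205354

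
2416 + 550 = 2966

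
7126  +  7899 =15025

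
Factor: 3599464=2^3*11^1 * 40903^1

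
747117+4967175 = 5714292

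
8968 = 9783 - 815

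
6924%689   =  34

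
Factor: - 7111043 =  - 151^1*47093^1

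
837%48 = 21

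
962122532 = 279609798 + 682512734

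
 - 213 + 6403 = 6190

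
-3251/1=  - 3251 = - 3251.00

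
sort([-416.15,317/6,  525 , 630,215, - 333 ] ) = [-416.15,-333,317/6, 215, 525, 630 ] 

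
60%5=0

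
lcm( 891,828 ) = 81972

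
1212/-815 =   -  2+ 418/815 = - 1.49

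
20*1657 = 33140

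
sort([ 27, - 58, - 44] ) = [ - 58, - 44, 27] 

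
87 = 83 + 4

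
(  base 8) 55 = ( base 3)1200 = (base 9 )50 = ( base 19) 27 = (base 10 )45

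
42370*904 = 38302480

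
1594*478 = 761932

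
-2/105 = - 1 + 103/105 = - 0.02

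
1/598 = 1/598=   0.00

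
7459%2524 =2411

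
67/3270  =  67/3270  =  0.02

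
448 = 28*16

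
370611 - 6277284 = -5906673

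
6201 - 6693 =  - 492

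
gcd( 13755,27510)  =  13755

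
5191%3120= 2071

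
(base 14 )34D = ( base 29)MJ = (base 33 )ju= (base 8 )1221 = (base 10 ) 657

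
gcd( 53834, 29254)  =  2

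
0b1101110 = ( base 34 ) 38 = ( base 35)35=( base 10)110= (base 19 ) 5f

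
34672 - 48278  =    -  13606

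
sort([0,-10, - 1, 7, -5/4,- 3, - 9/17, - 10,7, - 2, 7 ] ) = [ - 10, - 10,  -  3, - 2,-5/4, - 1, - 9/17, 0,7,  7, 7 ]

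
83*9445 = 783935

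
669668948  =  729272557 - 59603609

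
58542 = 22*2661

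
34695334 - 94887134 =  - 60191800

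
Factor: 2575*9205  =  23702875 =5^3 * 7^1*103^1*263^1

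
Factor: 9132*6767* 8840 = 2^5*3^1 *5^1*13^1* 17^1 * 67^1* 101^1*761^1 =546278796960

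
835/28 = 29+23/28 = 29.82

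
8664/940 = 9 + 51/235 = 9.22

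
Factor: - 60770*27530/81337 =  - 1672998100/81337 = - 2^2*5^2*59^1*103^1*163^( - 1) *499^( - 1) * 2753^1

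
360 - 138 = 222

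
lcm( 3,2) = 6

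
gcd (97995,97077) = 3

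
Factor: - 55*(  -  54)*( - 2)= - 5940= - 2^2 * 3^3*5^1*11^1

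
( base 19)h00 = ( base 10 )6137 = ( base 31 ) 6bu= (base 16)17F9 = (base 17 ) 1440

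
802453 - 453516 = 348937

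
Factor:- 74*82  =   - 6068= - 2^2*37^1*41^1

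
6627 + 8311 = 14938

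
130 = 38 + 92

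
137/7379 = 137/7379 = 0.02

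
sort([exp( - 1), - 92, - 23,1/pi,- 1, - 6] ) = [-92,-23, - 6, - 1,1/pi, exp ( - 1) ] 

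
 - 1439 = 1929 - 3368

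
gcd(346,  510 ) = 2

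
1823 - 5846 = -4023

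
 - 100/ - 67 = 100/67 = 1.49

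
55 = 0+55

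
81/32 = 2 + 17/32 = 2.53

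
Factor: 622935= 3^2*5^1*109^1*127^1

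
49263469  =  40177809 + 9085660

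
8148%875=273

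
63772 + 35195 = 98967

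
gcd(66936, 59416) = 8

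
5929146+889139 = 6818285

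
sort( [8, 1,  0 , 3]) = [0,1, 3, 8 ] 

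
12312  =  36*342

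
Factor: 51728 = 2^4*53^1*61^1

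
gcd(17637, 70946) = 1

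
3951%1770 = 411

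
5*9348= 46740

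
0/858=0 =0.00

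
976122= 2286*427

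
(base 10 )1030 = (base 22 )22i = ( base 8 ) 2006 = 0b10000000110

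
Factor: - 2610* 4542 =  - 11854620 = - 2^2*3^3*5^1 * 29^1*757^1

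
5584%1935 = 1714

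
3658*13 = 47554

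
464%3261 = 464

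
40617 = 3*13539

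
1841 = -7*( - 263 ) 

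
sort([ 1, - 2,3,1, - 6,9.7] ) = [ - 6,-2, 1,  1,  3,9.7 ]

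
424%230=194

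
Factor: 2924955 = 3^2*5^1 * 11^1*19^1 * 311^1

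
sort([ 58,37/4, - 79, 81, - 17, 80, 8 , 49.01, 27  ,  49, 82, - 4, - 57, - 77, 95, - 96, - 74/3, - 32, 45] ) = [ - 96, - 79,-77,-57,- 32, - 74/3, - 17, - 4,8, 37/4, 27, 45,49, 49.01, 58 , 80,  81 , 82,95 ] 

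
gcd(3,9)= 3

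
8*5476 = 43808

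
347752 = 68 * 5114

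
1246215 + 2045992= 3292207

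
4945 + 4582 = 9527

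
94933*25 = 2373325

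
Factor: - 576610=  - 2^1*5^1 * 23^2 *109^1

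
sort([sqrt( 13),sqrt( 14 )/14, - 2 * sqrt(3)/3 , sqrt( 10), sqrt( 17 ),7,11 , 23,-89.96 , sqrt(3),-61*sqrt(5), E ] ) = [ - 61*sqrt( 5 ), - 89.96,-2*sqrt( 3)/3,sqrt( 14)/14, sqrt (3 ), E,sqrt(10),sqrt( 13 ),  sqrt( 17) , 7, 11, 23]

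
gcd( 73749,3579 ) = 3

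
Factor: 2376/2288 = 27/26 = 2^( - 1)*3^3*13^( - 1 ) 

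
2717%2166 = 551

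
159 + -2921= -2762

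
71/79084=71/79084 = 0.00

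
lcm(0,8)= 0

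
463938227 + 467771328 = 931709555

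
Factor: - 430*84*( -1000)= 2^6 * 3^1*5^4*7^1*43^1= 36120000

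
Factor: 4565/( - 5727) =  - 3^(- 1)*5^1*11^1*23^(-1 )=-55/69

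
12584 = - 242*(-52)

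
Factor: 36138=2^1*3^1*19^1*317^1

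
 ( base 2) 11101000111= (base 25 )2OD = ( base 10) 1863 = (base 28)2af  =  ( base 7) 5301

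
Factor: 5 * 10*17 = 2^1*5^2*17^1 = 850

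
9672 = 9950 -278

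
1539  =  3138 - 1599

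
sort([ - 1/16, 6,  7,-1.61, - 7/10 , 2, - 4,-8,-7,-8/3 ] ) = [-8,- 7,-4, - 8/3, - 1.61,-7/10, - 1/16, 2, 6, 7]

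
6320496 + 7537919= 13858415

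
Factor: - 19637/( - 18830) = 73/70 = 2^( - 1)*5^( - 1 )*7^( -1)*73^1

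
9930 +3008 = 12938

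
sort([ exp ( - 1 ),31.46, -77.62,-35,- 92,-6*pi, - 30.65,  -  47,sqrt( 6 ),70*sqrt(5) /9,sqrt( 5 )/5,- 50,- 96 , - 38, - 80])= [-96,  -  92,-80, - 77.62, - 50,-47, - 38,-35, - 30.65, - 6*pi,exp(-1), sqrt(5 ) /5, sqrt(6 ), 70*sqrt(5)/9, 31.46 ]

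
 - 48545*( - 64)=3106880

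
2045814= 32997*62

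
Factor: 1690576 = 2^4*157^1*673^1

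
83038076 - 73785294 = 9252782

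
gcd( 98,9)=1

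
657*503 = 330471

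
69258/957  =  72+118/319 = 72.37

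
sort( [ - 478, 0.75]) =[-478,  0.75 ]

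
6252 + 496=6748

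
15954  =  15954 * 1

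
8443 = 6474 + 1969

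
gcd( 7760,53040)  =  80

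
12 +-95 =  - 83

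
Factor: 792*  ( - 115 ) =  - 91080 = - 2^3 * 3^2 * 5^1 * 11^1 * 23^1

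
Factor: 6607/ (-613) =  - 613^( - 1 ) * 6607^1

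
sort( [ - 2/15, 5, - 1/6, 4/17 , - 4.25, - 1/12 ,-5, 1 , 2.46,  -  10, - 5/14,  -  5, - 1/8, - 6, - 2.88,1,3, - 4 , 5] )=[ - 10 , - 6, - 5, - 5, -4.25,-4,-2.88,- 5/14,-1/6,-2/15, - 1/8, - 1/12,4/17,1, 1, 2.46,3,5,5] 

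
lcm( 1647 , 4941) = 4941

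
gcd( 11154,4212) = 78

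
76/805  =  76/805 = 0.09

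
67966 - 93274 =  - 25308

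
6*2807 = 16842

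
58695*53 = 3110835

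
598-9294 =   -  8696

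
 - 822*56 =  - 46032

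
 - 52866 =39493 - 92359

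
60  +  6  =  66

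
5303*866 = 4592398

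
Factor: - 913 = -11^1*83^1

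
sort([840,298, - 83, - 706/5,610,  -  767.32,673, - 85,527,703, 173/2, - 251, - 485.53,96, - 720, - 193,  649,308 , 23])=[-767.32, - 720, - 485.53, - 251, - 193, - 706/5, - 85, - 83,23, 173/2,96,298, 308,  527, 610, 649 , 673,703,840]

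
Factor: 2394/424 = 2^(  -  2)*3^2*7^1* 19^1 * 53^( - 1 ) = 1197/212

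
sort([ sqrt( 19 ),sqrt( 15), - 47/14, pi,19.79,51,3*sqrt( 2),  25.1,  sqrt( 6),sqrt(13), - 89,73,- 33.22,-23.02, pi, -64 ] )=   [ - 89,-64,-33.22, -23.02, - 47/14, sqrt( 6 ) , pi,pi,sqrt( 13),sqrt ( 15),3*sqrt(2 ),sqrt( 19 ),19.79,25.1,51,73]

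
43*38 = 1634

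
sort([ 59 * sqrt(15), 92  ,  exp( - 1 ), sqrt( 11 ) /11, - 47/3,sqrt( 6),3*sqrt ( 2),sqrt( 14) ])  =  [ - 47/3, sqrt( 11)/11,exp( - 1), sqrt (6),sqrt( 14),3*sqrt(2),92,59*sqrt( 15)] 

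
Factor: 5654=2^1*11^1*257^1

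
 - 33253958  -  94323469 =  - 127577427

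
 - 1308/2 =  - 654 = - 654.00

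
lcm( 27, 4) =108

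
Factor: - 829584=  - 2^4 * 3^2 * 7^1*823^1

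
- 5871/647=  - 10 + 599/647 = - 9.07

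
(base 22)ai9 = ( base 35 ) 49U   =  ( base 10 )5245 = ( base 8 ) 12175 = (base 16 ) 147D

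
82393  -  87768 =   -  5375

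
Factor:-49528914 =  - 2^1*3^1*599^1*13781^1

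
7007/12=583 + 11/12=   583.92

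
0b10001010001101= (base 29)AF0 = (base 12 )5151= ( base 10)8845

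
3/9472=3/9472 =0.00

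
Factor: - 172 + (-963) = - 1135 = - 5^1*227^1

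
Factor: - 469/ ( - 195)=3^( - 1) * 5^(-1)*7^1*13^(-1)*67^1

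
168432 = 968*174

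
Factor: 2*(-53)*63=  - 2^1*3^2*7^1* 53^1 = - 6678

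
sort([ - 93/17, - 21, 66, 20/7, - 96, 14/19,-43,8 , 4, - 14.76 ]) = [- 96,- 43, - 21, - 14.76, -93/17,14/19,20/7  ,  4, 8, 66 ]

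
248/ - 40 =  - 7 + 4/5 = -  6.20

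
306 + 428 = 734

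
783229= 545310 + 237919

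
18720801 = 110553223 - 91832422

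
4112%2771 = 1341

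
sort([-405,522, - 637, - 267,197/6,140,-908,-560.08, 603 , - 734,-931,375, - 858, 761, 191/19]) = [ - 931, - 908,- 858, - 734 ,- 637,  -  560.08 , - 405 , - 267, 191/19,  197/6,140  ,  375,522,603,761 ] 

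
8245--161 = 8406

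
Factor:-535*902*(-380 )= 183376600= 2^3*5^2*11^1*19^1*41^1* 107^1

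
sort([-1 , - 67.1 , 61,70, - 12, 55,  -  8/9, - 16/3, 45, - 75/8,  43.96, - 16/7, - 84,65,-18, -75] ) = [ - 84 ,-75,-67.1,-18 , - 12, - 75/8, - 16/3 ,  -  16/7  , - 1 , - 8/9 , 43.96, 45, 55, 61,65, 70]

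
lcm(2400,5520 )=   55200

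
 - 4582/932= - 5 + 39/466 = - 4.92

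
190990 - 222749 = - 31759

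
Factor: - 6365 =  - 5^1*19^1*67^1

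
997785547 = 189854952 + 807930595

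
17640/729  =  24 + 16/81=   24.20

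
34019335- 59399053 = - 25379718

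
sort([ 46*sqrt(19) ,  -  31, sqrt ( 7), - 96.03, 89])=[ - 96.03, - 31,sqrt(7 ),89,46*sqrt(19)] 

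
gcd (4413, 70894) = 1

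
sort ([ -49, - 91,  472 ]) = [-91, - 49,472 ]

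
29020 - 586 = 28434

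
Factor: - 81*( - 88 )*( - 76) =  - 541728 = -2^5 * 3^4*11^1*19^1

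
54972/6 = 9162 = 9162.00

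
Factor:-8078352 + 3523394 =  - 2^1*47^2*1031^1 = -4554958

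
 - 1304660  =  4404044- 5708704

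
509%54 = 23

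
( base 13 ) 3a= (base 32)1h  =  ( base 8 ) 61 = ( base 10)49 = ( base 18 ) 2d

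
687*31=21297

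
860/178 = 430/89  =  4.83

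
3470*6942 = 24088740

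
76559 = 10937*7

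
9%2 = 1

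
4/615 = 4/615 = 0.01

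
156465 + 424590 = 581055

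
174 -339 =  - 165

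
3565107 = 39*91413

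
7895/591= 7895/591 = 13.36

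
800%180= 80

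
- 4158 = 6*(-693 )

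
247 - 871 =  - 624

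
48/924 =4/77 = 0.05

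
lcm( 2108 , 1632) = 50592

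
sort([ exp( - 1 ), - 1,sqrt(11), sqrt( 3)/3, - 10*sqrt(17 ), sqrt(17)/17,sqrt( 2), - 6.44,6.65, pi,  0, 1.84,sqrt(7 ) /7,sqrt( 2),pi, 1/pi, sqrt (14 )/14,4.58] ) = [ - 10*sqrt( 17), - 6.44,-1, 0,sqrt( 17)/17, sqrt (14)/14, 1/pi, exp( - 1 ), sqrt (7 ) /7, sqrt(3)/3, sqrt( 2) , sqrt(2 ),1.84, pi,pi, sqrt(11 ) , 4.58,6.65] 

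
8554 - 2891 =5663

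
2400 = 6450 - 4050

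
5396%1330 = 76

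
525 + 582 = 1107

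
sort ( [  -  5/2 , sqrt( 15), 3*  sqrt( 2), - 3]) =[-3, - 5/2, sqrt( 15 ),3*sqrt( 2 )]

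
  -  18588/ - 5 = 3717 + 3/5 = 3717.60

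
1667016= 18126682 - 16459666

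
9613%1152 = 397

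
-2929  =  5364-8293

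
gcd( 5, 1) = 1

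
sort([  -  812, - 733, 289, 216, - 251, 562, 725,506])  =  [ - 812, - 733, - 251, 216, 289, 506, 562,725]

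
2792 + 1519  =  4311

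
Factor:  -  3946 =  - 2^1*1973^1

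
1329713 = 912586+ 417127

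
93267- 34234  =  59033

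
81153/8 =10144 + 1/8 = 10144.12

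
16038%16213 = 16038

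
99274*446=44276204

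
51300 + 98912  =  150212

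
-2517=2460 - 4977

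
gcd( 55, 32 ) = 1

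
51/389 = 51/389 = 0.13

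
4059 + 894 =4953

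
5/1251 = 5/1251=0.00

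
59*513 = 30267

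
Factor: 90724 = 2^2*37^1 * 613^1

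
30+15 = 45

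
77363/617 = 125  +  238/617 = 125.39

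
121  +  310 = 431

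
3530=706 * 5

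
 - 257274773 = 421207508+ - 678482281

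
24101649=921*26169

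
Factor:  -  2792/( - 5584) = 1/2=2^(-1)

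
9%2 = 1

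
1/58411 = 1/58411 = 0.00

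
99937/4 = 24984 + 1/4 = 24984.25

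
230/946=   115/473 = 0.24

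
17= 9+8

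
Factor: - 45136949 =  - 11^1*13^1*315643^1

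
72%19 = 15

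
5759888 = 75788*76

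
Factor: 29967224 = 2^3 * 7^3*67^1 * 163^1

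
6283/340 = 18  +  163/340 = 18.48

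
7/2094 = 7/2094 = 0.00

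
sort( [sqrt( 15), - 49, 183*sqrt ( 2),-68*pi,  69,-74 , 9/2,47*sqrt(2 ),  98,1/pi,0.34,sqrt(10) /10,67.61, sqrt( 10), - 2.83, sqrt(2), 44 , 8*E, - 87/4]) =[  -  68*pi, - 74, - 49,  -  87/4,  -  2.83, sqrt ( 10) /10,1/pi,  0.34, sqrt(2),sqrt( 10 ),sqrt(15 ),9/2,8*E,  44,47*sqrt( 2 ), 67.61, 69, 98, 183*sqrt(2) ] 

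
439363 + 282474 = 721837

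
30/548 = 15/274 = 0.05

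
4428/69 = 64+4/23 = 64.17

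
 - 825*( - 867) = 715275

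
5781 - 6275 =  - 494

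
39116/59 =662 + 58/59 = 662.98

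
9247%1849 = 2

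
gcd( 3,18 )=3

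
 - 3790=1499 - 5289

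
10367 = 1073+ 9294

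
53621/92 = 582 + 77/92 = 582.84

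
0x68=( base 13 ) 80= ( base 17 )62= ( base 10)104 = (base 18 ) 5E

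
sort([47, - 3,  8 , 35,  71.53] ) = [- 3,  8 , 35,  47,71.53]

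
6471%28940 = 6471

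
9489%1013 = 372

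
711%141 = 6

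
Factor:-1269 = -3^3*47^1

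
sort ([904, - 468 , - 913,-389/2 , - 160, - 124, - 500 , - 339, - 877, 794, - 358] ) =[ - 913, - 877 , - 500, - 468,-358, - 339, - 389/2, - 160 ,-124 , 794 , 904 ]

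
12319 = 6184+6135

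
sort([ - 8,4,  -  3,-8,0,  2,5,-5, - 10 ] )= [ - 10,-8, - 8, - 5, - 3,0,2, 4,5] 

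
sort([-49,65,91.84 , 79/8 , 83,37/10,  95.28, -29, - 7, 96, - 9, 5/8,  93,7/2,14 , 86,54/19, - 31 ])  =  [- 49, - 31, - 29 , - 9, - 7, 5/8, 54/19,7/2,  37/10, 79/8,14,65,  83, 86, 91.84,  93,95.28, 96] 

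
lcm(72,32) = 288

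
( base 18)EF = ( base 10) 267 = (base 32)8b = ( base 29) 96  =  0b100001011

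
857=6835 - 5978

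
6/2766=1/461 = 0.00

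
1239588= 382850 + 856738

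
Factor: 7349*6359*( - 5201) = - 7^1 * 743^1*6359^1 * 7349^1= -243054645491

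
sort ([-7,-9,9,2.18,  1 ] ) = [  -  9,-7,1, 2.18,9 ] 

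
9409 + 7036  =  16445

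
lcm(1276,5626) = 123772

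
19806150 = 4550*4353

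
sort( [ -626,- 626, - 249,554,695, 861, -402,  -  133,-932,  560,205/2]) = [  -  932,- 626, - 626, - 402, - 249, - 133, 205/2,554,560, 695,861 ]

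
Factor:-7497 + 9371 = 1874 = 2^1*937^1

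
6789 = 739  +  6050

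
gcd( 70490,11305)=665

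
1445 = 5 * 289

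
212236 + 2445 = 214681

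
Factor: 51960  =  2^3* 3^1*5^1*433^1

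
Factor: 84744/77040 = 2^( - 1)*5^( - 1 )*11^1 = 11/10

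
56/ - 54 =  - 2 + 26/27 = - 1.04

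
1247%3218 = 1247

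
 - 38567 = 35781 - 74348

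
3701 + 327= 4028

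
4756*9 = 42804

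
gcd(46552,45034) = 506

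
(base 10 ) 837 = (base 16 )345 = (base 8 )1505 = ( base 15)3ac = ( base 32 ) Q5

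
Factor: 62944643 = 1553^1*40531^1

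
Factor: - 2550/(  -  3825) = 2^1*3^(  -  1 )  =  2/3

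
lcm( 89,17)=1513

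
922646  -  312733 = 609913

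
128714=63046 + 65668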